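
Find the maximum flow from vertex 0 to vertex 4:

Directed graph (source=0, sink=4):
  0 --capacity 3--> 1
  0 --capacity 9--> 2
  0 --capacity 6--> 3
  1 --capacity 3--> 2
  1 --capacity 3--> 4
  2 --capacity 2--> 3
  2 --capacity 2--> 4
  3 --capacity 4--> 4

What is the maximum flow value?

Computing max flow:
  Flow on (0->1): 3/3
  Flow on (0->2): 4/9
  Flow on (0->3): 2/6
  Flow on (1->4): 3/3
  Flow on (2->3): 2/2
  Flow on (2->4): 2/2
  Flow on (3->4): 4/4
Maximum flow = 9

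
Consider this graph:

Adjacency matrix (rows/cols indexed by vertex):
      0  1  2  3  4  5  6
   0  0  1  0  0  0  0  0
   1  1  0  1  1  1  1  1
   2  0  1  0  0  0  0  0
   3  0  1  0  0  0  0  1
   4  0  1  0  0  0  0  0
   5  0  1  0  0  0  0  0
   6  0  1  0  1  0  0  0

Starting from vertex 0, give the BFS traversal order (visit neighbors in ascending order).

BFS from vertex 0 (neighbors processed in ascending order):
Visit order: 0, 1, 2, 3, 4, 5, 6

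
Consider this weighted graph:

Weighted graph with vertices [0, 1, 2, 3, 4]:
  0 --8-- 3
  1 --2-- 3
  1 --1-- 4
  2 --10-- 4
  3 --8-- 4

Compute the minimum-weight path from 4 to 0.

Using Dijkstra's algorithm from vertex 4:
Shortest path: 4 -> 1 -> 3 -> 0
Total weight: 1 + 2 + 8 = 11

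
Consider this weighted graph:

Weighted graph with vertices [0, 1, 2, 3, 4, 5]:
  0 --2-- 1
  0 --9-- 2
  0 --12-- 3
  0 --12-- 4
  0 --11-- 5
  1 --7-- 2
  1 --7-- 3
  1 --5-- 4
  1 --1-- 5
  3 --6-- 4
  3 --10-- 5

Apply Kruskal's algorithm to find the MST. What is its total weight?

Applying Kruskal's algorithm (sort edges by weight, add if no cycle):
  Add (1,5) w=1
  Add (0,1) w=2
  Add (1,4) w=5
  Add (3,4) w=6
  Skip (1,3) w=7 (creates cycle)
  Add (1,2) w=7
  Skip (0,2) w=9 (creates cycle)
  Skip (3,5) w=10 (creates cycle)
  Skip (0,5) w=11 (creates cycle)
  Skip (0,3) w=12 (creates cycle)
  Skip (0,4) w=12 (creates cycle)
MST weight = 21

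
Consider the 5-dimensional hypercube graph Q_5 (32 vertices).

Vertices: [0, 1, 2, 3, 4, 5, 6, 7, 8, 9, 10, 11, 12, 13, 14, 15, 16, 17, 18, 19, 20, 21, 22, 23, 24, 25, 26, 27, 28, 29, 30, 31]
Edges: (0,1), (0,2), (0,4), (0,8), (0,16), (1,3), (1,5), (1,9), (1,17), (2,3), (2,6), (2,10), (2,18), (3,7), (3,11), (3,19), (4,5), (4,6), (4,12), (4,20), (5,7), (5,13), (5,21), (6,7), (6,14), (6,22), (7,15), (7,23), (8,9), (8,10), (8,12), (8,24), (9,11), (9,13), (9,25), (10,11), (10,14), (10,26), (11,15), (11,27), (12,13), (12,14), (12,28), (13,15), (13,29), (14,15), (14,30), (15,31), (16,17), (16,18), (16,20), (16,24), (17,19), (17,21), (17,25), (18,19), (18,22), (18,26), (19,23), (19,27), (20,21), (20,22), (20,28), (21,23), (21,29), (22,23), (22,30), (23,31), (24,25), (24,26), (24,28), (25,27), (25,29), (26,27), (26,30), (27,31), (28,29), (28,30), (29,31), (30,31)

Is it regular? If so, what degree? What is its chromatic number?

In Q_5, every vertex has exactly 5 neighbors (flip one of 5 bits), so it is 5-regular.
Q_5 is bipartite (partition by bit-parity), so chromatic number = 2.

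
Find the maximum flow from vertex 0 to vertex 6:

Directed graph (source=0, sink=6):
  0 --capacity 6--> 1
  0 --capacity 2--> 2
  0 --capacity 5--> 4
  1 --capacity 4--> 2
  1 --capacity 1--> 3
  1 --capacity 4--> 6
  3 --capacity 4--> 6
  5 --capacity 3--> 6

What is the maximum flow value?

Computing max flow:
  Flow on (0->1): 5/6
  Flow on (1->3): 1/1
  Flow on (1->6): 4/4
  Flow on (3->6): 1/4
Maximum flow = 5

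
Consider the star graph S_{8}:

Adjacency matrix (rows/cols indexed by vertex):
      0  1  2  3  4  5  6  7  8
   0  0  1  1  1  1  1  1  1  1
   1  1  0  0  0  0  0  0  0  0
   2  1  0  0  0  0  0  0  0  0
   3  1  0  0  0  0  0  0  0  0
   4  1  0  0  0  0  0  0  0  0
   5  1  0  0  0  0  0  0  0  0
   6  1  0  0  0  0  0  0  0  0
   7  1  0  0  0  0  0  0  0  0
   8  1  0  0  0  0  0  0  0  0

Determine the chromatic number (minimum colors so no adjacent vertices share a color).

S_{8} has one hub adjacent to 8 leaves; leaves are pairwise non-adjacent.
Color the hub 0 and every leaf 1.
Chromatic number = 2.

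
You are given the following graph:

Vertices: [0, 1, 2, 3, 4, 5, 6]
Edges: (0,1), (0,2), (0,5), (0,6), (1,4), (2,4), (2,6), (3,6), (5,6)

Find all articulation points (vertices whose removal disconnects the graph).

An articulation point is a vertex whose removal disconnects the graph.
Articulation points: [6]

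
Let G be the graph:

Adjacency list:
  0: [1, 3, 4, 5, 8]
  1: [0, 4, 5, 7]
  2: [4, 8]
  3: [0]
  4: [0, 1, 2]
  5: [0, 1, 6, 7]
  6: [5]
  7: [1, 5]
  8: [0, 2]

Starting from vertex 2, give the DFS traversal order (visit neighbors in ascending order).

DFS from vertex 2 (neighbors processed in ascending order):
Visit order: 2, 4, 0, 1, 5, 6, 7, 3, 8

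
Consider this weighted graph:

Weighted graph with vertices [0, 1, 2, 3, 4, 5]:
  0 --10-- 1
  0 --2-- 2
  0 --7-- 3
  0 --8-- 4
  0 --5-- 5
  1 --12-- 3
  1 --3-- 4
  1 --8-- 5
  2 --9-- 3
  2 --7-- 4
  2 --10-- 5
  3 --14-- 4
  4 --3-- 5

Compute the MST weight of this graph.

Applying Kruskal's algorithm (sort edges by weight, add if no cycle):
  Add (0,2) w=2
  Add (1,4) w=3
  Add (4,5) w=3
  Add (0,5) w=5
  Add (0,3) w=7
  Skip (2,4) w=7 (creates cycle)
  Skip (0,4) w=8 (creates cycle)
  Skip (1,5) w=8 (creates cycle)
  Skip (2,3) w=9 (creates cycle)
  Skip (0,1) w=10 (creates cycle)
  Skip (2,5) w=10 (creates cycle)
  Skip (1,3) w=12 (creates cycle)
  Skip (3,4) w=14 (creates cycle)
MST weight = 20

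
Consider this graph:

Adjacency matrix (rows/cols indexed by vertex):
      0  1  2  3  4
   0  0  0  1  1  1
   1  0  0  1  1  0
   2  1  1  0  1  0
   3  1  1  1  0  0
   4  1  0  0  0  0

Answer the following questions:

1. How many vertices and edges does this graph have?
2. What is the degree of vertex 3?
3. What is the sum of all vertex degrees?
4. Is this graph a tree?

Count: 5 vertices, 6 edges.
Vertex 3 has neighbors [0, 1, 2], degree = 3.
Handshaking lemma: 2 * 6 = 12.
A tree on 5 vertices has 4 edges. This graph has 6 edges (2 extra). Not a tree.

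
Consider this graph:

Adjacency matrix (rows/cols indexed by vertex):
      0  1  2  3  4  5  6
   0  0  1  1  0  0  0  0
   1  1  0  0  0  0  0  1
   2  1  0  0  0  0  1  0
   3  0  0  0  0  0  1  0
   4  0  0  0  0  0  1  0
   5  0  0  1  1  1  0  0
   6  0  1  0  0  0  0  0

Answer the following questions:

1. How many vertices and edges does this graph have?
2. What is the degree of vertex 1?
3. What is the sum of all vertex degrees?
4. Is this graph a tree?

Count: 7 vertices, 6 edges.
Vertex 1 has neighbors [0, 6], degree = 2.
Handshaking lemma: 2 * 6 = 12.
A graph is a tree iff it is connected and has exactly n-1 edges. This graph is connected (all 7 vertices in one component) and has 7-1 = 6 edges. It is a tree.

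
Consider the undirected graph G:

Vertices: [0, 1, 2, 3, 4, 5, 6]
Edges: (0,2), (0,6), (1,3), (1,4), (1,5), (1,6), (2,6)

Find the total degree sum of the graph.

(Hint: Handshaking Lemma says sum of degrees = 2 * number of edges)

Count edges: 7 edges.
By Handshaking Lemma: sum of degrees = 2 * 7 = 14.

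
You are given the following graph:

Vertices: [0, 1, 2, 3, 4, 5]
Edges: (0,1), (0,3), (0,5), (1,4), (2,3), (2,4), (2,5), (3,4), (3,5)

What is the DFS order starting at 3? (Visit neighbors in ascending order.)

DFS from vertex 3 (neighbors processed in ascending order):
Visit order: 3, 0, 1, 4, 2, 5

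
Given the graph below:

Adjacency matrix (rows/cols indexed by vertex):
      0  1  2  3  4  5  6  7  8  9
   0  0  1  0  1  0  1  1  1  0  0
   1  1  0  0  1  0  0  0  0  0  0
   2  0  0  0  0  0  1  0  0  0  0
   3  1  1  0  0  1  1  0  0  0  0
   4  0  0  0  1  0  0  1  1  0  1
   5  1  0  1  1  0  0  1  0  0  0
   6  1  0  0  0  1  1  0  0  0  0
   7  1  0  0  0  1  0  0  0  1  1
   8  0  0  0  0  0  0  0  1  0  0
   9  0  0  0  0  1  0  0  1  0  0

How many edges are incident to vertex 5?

Vertex 5 has neighbors [0, 2, 3, 6], so deg(5) = 4.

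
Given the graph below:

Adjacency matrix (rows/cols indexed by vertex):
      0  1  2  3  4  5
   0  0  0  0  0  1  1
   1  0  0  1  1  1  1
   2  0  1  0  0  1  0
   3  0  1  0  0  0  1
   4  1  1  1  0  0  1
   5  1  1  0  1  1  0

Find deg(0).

Vertex 0 has neighbors [4, 5], so deg(0) = 2.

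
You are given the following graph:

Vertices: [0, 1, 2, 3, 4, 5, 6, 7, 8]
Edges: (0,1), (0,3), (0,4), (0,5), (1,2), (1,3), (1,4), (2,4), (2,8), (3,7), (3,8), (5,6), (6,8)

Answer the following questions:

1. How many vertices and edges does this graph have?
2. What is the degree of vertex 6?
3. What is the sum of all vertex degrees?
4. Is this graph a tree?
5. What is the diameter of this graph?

Count: 9 vertices, 13 edges.
Vertex 6 has neighbors [5, 8], degree = 2.
Handshaking lemma: 2 * 13 = 26.
A tree on 9 vertices has 8 edges. This graph has 13 edges (5 extra). Not a tree.
Diameter (longest shortest path) = 3.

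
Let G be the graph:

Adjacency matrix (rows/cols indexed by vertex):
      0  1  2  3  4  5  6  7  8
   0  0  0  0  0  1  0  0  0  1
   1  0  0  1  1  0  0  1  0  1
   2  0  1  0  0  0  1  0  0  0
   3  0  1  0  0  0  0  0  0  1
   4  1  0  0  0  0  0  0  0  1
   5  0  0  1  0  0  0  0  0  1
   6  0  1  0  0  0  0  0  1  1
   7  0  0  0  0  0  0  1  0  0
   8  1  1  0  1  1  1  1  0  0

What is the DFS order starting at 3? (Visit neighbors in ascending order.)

DFS from vertex 3 (neighbors processed in ascending order):
Visit order: 3, 1, 2, 5, 8, 0, 4, 6, 7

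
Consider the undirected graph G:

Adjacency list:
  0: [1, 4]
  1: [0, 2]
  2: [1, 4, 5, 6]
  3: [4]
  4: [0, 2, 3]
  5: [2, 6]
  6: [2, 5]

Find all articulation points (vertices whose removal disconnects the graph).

An articulation point is a vertex whose removal disconnects the graph.
Articulation points: [2, 4]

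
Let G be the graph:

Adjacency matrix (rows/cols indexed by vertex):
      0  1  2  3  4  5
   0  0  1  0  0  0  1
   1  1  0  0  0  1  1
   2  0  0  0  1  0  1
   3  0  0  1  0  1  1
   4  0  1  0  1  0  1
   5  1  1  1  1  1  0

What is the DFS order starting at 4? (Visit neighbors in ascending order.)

DFS from vertex 4 (neighbors processed in ascending order):
Visit order: 4, 1, 0, 5, 2, 3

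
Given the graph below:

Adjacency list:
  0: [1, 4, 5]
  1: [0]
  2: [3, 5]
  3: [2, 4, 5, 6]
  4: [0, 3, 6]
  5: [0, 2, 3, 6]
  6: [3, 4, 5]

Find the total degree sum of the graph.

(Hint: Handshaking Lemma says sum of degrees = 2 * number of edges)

Count edges: 10 edges.
By Handshaking Lemma: sum of degrees = 2 * 10 = 20.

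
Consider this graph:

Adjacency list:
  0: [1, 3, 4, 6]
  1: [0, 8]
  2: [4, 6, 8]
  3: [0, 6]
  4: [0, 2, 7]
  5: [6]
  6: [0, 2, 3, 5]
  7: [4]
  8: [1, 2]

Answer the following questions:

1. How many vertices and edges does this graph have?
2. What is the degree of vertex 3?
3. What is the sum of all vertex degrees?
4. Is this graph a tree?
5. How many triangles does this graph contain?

Count: 9 vertices, 11 edges.
Vertex 3 has neighbors [0, 6], degree = 2.
Handshaking lemma: 2 * 11 = 22.
A tree on 9 vertices has 8 edges. This graph has 11 edges (3 extra). Not a tree.
Number of triangles = 1.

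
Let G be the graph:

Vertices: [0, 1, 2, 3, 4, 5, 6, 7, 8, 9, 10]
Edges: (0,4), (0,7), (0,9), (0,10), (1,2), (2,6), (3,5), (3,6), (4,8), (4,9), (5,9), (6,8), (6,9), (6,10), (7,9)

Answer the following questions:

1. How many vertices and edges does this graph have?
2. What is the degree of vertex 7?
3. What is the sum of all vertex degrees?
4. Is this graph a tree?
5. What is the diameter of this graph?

Count: 11 vertices, 15 edges.
Vertex 7 has neighbors [0, 9], degree = 2.
Handshaking lemma: 2 * 15 = 30.
A tree on 11 vertices has 10 edges. This graph has 15 edges (5 extra). Not a tree.
Diameter (longest shortest path) = 4.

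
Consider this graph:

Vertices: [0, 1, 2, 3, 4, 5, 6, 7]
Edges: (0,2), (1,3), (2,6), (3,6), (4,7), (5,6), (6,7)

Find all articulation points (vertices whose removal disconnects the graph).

An articulation point is a vertex whose removal disconnects the graph.
Articulation points: [2, 3, 6, 7]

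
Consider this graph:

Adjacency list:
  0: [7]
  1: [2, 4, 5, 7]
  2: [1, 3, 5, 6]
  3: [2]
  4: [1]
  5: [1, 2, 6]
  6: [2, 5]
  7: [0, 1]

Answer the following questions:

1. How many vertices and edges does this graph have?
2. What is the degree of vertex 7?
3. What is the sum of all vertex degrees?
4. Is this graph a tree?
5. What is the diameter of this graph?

Count: 8 vertices, 9 edges.
Vertex 7 has neighbors [0, 1], degree = 2.
Handshaking lemma: 2 * 9 = 18.
A tree on 8 vertices has 7 edges. This graph has 9 edges (2 extra). Not a tree.
Diameter (longest shortest path) = 4.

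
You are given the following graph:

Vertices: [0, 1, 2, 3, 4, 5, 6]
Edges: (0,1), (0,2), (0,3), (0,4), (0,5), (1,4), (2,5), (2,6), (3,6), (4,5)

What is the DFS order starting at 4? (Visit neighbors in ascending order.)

DFS from vertex 4 (neighbors processed in ascending order):
Visit order: 4, 0, 1, 2, 5, 6, 3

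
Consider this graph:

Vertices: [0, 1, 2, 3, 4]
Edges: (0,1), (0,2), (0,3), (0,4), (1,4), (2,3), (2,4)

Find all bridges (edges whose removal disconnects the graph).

No bridges found. The graph is 2-edge-connected (no single edge removal disconnects it).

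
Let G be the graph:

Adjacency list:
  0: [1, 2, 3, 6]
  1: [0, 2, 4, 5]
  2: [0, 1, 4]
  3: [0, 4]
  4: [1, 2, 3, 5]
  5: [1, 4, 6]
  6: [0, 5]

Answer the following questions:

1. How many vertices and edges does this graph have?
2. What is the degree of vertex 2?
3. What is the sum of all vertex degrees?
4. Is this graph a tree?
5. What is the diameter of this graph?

Count: 7 vertices, 11 edges.
Vertex 2 has neighbors [0, 1, 4], degree = 3.
Handshaking lemma: 2 * 11 = 22.
A tree on 7 vertices has 6 edges. This graph has 11 edges (5 extra). Not a tree.
Diameter (longest shortest path) = 2.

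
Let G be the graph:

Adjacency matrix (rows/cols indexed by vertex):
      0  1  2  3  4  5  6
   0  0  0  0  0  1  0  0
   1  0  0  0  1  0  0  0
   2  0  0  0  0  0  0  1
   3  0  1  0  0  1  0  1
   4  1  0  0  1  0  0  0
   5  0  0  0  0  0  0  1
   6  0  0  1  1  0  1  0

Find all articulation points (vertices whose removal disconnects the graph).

An articulation point is a vertex whose removal disconnects the graph.
Articulation points: [3, 4, 6]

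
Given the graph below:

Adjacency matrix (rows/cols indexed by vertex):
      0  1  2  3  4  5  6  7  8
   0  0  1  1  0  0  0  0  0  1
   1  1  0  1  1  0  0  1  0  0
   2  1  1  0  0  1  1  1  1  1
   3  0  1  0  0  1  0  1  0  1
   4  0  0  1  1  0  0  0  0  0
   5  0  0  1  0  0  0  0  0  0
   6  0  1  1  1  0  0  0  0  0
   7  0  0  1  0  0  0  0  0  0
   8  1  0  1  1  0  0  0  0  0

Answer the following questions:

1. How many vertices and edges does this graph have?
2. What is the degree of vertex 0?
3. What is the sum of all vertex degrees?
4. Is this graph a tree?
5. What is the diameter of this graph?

Count: 9 vertices, 14 edges.
Vertex 0 has neighbors [1, 2, 8], degree = 3.
Handshaking lemma: 2 * 14 = 28.
A tree on 9 vertices has 8 edges. This graph has 14 edges (6 extra). Not a tree.
Diameter (longest shortest path) = 3.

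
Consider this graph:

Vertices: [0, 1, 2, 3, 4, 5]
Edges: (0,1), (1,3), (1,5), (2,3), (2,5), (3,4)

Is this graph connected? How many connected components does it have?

Checking connectivity: the graph has 1 connected component(s).
All vertices are reachable from each other. The graph IS connected.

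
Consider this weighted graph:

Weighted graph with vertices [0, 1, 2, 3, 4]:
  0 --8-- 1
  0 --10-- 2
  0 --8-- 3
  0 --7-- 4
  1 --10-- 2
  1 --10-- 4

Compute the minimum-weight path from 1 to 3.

Using Dijkstra's algorithm from vertex 1:
Shortest path: 1 -> 0 -> 3
Total weight: 8 + 8 = 16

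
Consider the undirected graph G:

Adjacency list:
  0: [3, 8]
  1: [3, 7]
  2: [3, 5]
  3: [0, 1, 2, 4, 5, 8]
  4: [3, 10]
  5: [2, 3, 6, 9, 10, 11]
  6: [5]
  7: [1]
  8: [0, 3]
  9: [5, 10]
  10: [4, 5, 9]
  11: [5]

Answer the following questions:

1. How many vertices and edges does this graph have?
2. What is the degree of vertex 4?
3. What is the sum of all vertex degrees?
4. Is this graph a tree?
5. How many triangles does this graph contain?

Count: 12 vertices, 15 edges.
Vertex 4 has neighbors [3, 10], degree = 2.
Handshaking lemma: 2 * 15 = 30.
A tree on 12 vertices has 11 edges. This graph has 15 edges (4 extra). Not a tree.
Number of triangles = 3.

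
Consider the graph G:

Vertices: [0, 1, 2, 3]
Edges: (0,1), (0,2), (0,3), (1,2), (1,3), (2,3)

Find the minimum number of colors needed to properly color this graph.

The graph has a maximum clique of size 4 (lower bound on chromatic number).
A valid 4-coloring: {0: 0, 1: 1, 2: 2, 3: 3}.
Chromatic number = 4.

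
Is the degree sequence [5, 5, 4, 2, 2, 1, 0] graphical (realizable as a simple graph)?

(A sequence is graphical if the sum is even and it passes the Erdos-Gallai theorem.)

Sum of degrees = 19. Sum is odd, so the sequence is NOT graphical.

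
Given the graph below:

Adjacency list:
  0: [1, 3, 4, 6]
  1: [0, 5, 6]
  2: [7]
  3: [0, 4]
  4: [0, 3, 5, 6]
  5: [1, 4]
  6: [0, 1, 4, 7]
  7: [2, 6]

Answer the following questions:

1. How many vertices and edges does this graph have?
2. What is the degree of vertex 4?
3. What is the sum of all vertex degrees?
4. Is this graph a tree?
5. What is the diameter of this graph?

Count: 8 vertices, 11 edges.
Vertex 4 has neighbors [0, 3, 5, 6], degree = 4.
Handshaking lemma: 2 * 11 = 22.
A tree on 8 vertices has 7 edges. This graph has 11 edges (4 extra). Not a tree.
Diameter (longest shortest path) = 4.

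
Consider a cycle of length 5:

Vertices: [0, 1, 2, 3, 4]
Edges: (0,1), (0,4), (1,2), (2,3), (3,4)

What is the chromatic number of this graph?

This is an odd cycle (C_5). Odd cycles are not bipartite (any 2-coloring forces two adjacent vertices to match), and 3 colors suffice.
Chromatic number = 3.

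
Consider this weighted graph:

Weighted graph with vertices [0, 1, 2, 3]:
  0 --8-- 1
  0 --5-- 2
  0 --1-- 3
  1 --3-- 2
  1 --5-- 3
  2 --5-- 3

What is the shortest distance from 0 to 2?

Using Dijkstra's algorithm from vertex 0:
Shortest path: 0 -> 2
Total weight: 5 = 5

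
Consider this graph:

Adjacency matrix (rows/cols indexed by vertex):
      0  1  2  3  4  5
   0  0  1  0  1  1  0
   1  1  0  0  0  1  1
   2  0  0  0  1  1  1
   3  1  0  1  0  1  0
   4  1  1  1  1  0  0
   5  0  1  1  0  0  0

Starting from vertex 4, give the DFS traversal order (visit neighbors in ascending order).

DFS from vertex 4 (neighbors processed in ascending order):
Visit order: 4, 0, 1, 5, 2, 3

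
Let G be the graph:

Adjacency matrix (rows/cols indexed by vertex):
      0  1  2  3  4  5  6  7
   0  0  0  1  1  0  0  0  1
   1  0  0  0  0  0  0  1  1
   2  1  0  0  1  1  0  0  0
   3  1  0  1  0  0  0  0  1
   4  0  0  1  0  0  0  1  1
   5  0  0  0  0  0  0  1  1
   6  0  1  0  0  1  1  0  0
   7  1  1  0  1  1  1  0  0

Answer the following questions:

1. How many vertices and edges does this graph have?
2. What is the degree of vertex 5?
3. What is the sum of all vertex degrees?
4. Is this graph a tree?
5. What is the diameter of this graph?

Count: 8 vertices, 12 edges.
Vertex 5 has neighbors [6, 7], degree = 2.
Handshaking lemma: 2 * 12 = 24.
A tree on 8 vertices has 7 edges. This graph has 12 edges (5 extra). Not a tree.
Diameter (longest shortest path) = 3.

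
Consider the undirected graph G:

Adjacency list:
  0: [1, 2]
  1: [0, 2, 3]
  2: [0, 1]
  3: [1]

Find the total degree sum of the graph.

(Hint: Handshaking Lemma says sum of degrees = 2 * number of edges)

Count edges: 4 edges.
By Handshaking Lemma: sum of degrees = 2 * 4 = 8.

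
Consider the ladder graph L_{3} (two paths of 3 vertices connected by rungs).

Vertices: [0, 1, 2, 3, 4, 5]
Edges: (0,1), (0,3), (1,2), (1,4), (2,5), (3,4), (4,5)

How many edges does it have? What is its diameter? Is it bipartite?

Ladder graph L_{3}: 3 rungs + 2 * (3-1) path edges = 3 + 4 = 7 edges.
Diameter = 3.
Ladder graphs are bipartite (alternating coloring along each path).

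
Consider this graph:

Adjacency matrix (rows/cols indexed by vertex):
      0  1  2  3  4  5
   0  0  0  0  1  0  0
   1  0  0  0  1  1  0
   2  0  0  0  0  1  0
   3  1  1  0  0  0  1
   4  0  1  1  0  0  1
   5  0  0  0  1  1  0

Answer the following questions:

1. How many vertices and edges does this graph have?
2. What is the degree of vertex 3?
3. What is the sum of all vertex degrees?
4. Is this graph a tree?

Count: 6 vertices, 6 edges.
Vertex 3 has neighbors [0, 1, 5], degree = 3.
Handshaking lemma: 2 * 6 = 12.
A tree on 6 vertices has 5 edges. This graph has 6 edges (1 extra). Not a tree.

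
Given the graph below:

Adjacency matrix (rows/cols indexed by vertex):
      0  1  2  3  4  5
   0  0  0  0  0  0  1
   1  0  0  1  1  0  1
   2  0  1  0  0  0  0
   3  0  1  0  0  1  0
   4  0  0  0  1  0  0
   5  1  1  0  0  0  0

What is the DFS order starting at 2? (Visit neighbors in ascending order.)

DFS from vertex 2 (neighbors processed in ascending order):
Visit order: 2, 1, 3, 4, 5, 0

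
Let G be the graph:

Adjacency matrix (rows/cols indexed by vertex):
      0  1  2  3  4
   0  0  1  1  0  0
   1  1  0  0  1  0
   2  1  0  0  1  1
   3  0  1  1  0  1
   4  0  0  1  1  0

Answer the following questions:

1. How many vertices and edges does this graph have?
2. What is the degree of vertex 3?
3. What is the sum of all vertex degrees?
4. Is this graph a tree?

Count: 5 vertices, 6 edges.
Vertex 3 has neighbors [1, 2, 4], degree = 3.
Handshaking lemma: 2 * 6 = 12.
A tree on 5 vertices has 4 edges. This graph has 6 edges (2 extra). Not a tree.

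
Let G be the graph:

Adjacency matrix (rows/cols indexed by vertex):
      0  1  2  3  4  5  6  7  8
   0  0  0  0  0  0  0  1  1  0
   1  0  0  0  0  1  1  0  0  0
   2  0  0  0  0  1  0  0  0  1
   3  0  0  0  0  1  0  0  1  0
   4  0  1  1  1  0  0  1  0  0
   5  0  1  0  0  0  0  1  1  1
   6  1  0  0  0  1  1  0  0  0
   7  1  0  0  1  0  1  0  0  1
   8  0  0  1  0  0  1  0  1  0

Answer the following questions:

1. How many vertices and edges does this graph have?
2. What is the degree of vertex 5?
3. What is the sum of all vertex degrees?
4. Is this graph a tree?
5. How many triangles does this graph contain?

Count: 9 vertices, 13 edges.
Vertex 5 has neighbors [1, 6, 7, 8], degree = 4.
Handshaking lemma: 2 * 13 = 26.
A tree on 9 vertices has 8 edges. This graph has 13 edges (5 extra). Not a tree.
Number of triangles = 1.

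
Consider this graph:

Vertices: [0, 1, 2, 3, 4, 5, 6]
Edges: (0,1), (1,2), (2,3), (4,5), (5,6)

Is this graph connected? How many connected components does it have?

Checking connectivity: the graph has 2 connected component(s).
Components: [[0, 1, 2, 3], [4, 5, 6]]. The graph is NOT connected.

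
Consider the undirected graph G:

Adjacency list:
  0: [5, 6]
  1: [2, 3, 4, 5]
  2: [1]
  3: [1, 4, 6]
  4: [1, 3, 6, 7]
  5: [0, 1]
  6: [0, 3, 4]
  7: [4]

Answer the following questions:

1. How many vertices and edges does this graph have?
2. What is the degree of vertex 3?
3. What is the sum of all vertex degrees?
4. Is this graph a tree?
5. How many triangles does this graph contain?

Count: 8 vertices, 10 edges.
Vertex 3 has neighbors [1, 4, 6], degree = 3.
Handshaking lemma: 2 * 10 = 20.
A tree on 8 vertices has 7 edges. This graph has 10 edges (3 extra). Not a tree.
Number of triangles = 2.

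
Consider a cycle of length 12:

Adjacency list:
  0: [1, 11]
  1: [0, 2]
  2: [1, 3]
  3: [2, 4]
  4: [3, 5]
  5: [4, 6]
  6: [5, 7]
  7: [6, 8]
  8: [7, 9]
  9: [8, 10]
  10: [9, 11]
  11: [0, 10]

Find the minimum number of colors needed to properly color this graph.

This is an even cycle (C_12). Even cycles are bipartite.
Chromatic number = 2.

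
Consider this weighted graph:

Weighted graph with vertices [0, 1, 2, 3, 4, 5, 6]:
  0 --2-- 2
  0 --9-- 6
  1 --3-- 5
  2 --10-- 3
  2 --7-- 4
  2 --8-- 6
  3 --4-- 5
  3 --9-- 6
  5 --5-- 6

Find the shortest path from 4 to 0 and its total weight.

Using Dijkstra's algorithm from vertex 4:
Shortest path: 4 -> 2 -> 0
Total weight: 7 + 2 = 9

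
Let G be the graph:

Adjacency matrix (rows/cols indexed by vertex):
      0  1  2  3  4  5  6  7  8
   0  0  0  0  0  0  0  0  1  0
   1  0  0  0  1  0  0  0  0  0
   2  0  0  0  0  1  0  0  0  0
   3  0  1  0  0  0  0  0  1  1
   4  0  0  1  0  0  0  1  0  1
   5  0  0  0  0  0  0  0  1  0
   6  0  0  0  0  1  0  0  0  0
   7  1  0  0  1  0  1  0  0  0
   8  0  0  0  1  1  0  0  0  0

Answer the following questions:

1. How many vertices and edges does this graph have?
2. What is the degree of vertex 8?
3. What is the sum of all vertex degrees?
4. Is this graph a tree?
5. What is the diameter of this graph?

Count: 9 vertices, 8 edges.
Vertex 8 has neighbors [3, 4], degree = 2.
Handshaking lemma: 2 * 8 = 16.
A graph is a tree iff it is connected and has exactly n-1 edges. This graph is connected (all 9 vertices in one component) and has 9-1 = 8 edges. It is a tree.
Diameter (longest shortest path) = 5.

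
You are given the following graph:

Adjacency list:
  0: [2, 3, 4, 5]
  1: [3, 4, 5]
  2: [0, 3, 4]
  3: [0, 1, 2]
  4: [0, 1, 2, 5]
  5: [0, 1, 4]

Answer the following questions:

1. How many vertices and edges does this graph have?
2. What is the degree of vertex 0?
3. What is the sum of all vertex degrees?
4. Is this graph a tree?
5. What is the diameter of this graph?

Count: 6 vertices, 10 edges.
Vertex 0 has neighbors [2, 3, 4, 5], degree = 4.
Handshaking lemma: 2 * 10 = 20.
A tree on 6 vertices has 5 edges. This graph has 10 edges (5 extra). Not a tree.
Diameter (longest shortest path) = 2.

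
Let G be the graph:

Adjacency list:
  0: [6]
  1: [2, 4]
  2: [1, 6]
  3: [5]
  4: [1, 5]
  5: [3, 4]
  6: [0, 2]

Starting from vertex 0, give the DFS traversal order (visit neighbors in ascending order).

DFS from vertex 0 (neighbors processed in ascending order):
Visit order: 0, 6, 2, 1, 4, 5, 3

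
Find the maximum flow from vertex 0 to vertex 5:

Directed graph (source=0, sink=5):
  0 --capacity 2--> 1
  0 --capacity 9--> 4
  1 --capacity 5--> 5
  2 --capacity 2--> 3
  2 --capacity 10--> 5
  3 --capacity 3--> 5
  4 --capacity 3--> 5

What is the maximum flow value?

Computing max flow:
  Flow on (0->1): 2/2
  Flow on (0->4): 3/9
  Flow on (1->5): 2/5
  Flow on (4->5): 3/3
Maximum flow = 5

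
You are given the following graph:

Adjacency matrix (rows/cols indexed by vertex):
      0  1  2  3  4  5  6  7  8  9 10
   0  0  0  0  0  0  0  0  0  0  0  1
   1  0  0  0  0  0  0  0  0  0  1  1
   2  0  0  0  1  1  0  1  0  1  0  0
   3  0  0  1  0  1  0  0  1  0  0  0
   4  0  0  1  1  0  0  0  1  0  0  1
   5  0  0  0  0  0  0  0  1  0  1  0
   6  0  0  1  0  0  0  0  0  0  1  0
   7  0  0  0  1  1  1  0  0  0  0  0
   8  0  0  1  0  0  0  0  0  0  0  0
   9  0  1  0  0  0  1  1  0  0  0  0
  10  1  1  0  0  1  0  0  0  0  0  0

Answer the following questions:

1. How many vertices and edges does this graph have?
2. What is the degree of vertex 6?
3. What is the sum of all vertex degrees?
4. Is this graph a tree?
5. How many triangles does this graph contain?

Count: 11 vertices, 14 edges.
Vertex 6 has neighbors [2, 9], degree = 2.
Handshaking lemma: 2 * 14 = 28.
A tree on 11 vertices has 10 edges. This graph has 14 edges (4 extra). Not a tree.
Number of triangles = 2.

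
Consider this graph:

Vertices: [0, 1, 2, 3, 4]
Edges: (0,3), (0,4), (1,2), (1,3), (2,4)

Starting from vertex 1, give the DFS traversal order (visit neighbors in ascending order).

DFS from vertex 1 (neighbors processed in ascending order):
Visit order: 1, 2, 4, 0, 3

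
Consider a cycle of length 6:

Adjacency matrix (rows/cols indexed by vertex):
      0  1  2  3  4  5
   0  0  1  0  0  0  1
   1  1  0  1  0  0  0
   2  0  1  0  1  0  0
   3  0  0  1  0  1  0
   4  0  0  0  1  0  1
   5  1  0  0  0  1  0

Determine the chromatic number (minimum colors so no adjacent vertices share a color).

This is an even cycle (C_6). Even cycles are bipartite.
Chromatic number = 2.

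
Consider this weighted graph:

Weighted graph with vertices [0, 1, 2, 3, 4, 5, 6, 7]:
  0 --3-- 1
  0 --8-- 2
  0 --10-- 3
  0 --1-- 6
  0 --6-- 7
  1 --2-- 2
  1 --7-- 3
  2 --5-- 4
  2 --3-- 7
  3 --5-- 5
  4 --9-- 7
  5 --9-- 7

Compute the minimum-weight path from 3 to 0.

Using Dijkstra's algorithm from vertex 3:
Shortest path: 3 -> 0
Total weight: 10 = 10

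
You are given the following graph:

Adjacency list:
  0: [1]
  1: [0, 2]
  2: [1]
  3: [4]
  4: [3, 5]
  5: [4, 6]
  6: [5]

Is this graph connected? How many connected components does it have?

Checking connectivity: the graph has 2 connected component(s).
Components: [[0, 1, 2], [3, 4, 5, 6]]. The graph is NOT connected.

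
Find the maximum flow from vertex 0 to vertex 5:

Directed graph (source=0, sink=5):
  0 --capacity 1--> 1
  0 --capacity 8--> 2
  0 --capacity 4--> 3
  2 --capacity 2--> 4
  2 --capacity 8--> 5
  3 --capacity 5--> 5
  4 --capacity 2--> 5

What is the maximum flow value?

Computing max flow:
  Flow on (0->2): 8/8
  Flow on (0->3): 4/4
  Flow on (2->5): 8/8
  Flow on (3->5): 4/5
Maximum flow = 12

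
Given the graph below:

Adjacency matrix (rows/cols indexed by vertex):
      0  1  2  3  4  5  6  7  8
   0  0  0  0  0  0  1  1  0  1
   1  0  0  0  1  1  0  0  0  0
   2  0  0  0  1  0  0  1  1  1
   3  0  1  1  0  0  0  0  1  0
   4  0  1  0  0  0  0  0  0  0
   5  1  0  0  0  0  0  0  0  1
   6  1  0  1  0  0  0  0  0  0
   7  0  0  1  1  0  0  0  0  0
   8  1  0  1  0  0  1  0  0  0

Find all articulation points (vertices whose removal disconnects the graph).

An articulation point is a vertex whose removal disconnects the graph.
Articulation points: [1, 2, 3]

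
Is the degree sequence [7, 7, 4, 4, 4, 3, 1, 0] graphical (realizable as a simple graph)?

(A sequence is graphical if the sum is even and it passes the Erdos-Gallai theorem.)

Sum of degrees = 30. Sum is even but fails Erdos-Gallai. The sequence is NOT graphical.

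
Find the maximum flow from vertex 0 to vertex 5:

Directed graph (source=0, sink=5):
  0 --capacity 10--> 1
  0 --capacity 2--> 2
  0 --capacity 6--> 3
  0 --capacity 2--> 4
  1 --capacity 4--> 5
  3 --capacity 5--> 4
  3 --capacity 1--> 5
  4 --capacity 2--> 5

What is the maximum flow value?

Computing max flow:
  Flow on (0->1): 4/10
  Flow on (0->3): 1/6
  Flow on (0->4): 2/2
  Flow on (1->5): 4/4
  Flow on (3->5): 1/1
  Flow on (4->5): 2/2
Maximum flow = 7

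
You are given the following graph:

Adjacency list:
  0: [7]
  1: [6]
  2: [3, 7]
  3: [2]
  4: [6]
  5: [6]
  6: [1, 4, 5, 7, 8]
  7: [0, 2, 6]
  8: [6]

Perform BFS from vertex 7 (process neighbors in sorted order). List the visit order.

BFS from vertex 7 (neighbors processed in ascending order):
Visit order: 7, 0, 2, 6, 3, 1, 4, 5, 8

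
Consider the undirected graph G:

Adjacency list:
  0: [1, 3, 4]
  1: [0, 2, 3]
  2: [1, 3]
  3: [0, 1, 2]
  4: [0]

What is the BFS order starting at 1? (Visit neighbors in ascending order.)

BFS from vertex 1 (neighbors processed in ascending order):
Visit order: 1, 0, 2, 3, 4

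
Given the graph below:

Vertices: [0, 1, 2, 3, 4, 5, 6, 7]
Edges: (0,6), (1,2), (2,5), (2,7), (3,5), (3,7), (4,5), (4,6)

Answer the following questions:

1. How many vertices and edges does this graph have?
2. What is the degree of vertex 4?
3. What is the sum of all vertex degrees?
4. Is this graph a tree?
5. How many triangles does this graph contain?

Count: 8 vertices, 8 edges.
Vertex 4 has neighbors [5, 6], degree = 2.
Handshaking lemma: 2 * 8 = 16.
A tree on 8 vertices has 7 edges. This graph has 8 edges (1 extra). Not a tree.
Number of triangles = 0.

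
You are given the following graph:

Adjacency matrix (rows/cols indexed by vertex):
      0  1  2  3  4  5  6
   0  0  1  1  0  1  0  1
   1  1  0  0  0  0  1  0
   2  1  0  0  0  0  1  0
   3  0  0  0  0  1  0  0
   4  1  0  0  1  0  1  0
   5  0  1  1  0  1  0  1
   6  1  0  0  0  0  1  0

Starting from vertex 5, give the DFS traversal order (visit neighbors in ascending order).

DFS from vertex 5 (neighbors processed in ascending order):
Visit order: 5, 1, 0, 2, 4, 3, 6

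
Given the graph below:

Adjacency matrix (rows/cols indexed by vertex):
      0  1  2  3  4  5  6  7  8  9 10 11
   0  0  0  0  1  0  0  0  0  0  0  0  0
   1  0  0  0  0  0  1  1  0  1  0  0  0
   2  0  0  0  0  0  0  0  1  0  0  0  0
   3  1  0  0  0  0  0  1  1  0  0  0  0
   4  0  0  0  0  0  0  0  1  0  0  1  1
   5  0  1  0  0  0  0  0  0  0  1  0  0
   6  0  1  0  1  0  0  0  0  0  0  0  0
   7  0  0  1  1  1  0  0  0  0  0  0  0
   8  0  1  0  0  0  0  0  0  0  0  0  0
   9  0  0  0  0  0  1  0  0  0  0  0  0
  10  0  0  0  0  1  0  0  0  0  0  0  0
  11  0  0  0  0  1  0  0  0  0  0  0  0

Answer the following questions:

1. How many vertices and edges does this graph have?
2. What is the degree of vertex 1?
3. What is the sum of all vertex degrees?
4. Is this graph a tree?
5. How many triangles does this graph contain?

Count: 12 vertices, 11 edges.
Vertex 1 has neighbors [5, 6, 8], degree = 3.
Handshaking lemma: 2 * 11 = 22.
A graph is a tree iff it is connected and has exactly n-1 edges. This graph is connected (all 12 vertices in one component) and has 12-1 = 11 edges. It is a tree.
Number of triangles = 0.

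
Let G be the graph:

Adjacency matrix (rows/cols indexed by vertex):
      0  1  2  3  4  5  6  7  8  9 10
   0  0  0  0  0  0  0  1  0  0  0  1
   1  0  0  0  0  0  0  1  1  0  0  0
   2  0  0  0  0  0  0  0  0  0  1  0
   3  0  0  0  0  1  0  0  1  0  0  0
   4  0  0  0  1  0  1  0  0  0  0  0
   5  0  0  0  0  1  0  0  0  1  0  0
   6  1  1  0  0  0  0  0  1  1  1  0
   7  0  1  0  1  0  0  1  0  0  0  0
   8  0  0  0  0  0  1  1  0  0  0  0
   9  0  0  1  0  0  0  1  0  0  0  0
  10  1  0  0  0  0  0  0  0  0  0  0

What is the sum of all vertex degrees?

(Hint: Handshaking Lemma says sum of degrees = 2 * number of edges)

Count edges: 12 edges.
By Handshaking Lemma: sum of degrees = 2 * 12 = 24.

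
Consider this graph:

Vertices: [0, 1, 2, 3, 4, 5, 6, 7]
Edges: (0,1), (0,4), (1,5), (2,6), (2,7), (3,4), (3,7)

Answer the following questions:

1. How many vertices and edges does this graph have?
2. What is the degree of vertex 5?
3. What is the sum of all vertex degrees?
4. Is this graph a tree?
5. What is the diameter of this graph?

Count: 8 vertices, 7 edges.
Vertex 5 has neighbors [1], degree = 1.
Handshaking lemma: 2 * 7 = 14.
A graph is a tree iff it is connected and has exactly n-1 edges. This graph is connected (all 8 vertices in one component) and has 8-1 = 7 edges. It is a tree.
Diameter (longest shortest path) = 7.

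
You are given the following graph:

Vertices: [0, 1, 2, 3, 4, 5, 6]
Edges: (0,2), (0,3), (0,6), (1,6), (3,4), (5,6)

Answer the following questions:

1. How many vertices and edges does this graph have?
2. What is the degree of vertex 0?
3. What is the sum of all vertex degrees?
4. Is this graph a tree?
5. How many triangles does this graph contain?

Count: 7 vertices, 6 edges.
Vertex 0 has neighbors [2, 3, 6], degree = 3.
Handshaking lemma: 2 * 6 = 12.
A graph is a tree iff it is connected and has exactly n-1 edges. This graph is connected (all 7 vertices in one component) and has 7-1 = 6 edges. It is a tree.
Number of triangles = 0.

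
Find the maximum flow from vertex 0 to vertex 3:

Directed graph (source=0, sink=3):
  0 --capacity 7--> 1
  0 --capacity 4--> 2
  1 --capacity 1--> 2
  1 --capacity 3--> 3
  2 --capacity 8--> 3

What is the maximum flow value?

Computing max flow:
  Flow on (0->1): 4/7
  Flow on (0->2): 4/4
  Flow on (1->2): 1/1
  Flow on (1->3): 3/3
  Flow on (2->3): 5/8
Maximum flow = 8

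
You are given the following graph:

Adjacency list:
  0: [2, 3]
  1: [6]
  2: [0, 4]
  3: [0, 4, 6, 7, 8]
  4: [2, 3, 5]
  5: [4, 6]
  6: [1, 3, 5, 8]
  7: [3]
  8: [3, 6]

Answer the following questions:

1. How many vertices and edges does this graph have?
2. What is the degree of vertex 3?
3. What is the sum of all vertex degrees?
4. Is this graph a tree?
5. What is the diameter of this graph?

Count: 9 vertices, 11 edges.
Vertex 3 has neighbors [0, 4, 6, 7, 8], degree = 5.
Handshaking lemma: 2 * 11 = 22.
A tree on 9 vertices has 8 edges. This graph has 11 edges (3 extra). Not a tree.
Diameter (longest shortest path) = 4.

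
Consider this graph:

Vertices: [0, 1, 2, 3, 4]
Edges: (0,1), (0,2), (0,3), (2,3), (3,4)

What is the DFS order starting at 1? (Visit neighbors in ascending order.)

DFS from vertex 1 (neighbors processed in ascending order):
Visit order: 1, 0, 2, 3, 4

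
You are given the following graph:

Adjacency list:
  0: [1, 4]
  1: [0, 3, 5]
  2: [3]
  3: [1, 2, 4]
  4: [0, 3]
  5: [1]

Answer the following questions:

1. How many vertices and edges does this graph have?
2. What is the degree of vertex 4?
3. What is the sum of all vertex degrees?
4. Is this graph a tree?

Count: 6 vertices, 6 edges.
Vertex 4 has neighbors [0, 3], degree = 2.
Handshaking lemma: 2 * 6 = 12.
A tree on 6 vertices has 5 edges. This graph has 6 edges (1 extra). Not a tree.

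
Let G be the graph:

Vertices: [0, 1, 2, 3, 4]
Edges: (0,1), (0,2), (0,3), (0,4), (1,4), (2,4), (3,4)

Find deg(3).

Vertex 3 has neighbors [0, 4], so deg(3) = 2.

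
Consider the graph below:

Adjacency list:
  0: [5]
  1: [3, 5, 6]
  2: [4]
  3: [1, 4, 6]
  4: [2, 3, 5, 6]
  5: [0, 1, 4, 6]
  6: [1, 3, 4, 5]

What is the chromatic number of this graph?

The graph has a maximum clique of size 3 (lower bound on chromatic number).
A valid 3-coloring: {0: 0, 1: 0, 2: 1, 3: 1, 4: 0, 5: 1, 6: 2}.
Chromatic number = 3.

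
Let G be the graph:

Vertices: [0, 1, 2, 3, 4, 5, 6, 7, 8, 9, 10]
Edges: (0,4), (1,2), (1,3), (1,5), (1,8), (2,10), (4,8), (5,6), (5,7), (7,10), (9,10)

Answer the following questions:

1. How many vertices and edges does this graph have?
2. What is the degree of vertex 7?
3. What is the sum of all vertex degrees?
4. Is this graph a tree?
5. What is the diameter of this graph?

Count: 11 vertices, 11 edges.
Vertex 7 has neighbors [5, 10], degree = 2.
Handshaking lemma: 2 * 11 = 22.
A tree on 11 vertices has 10 edges. This graph has 11 edges (1 extra). Not a tree.
Diameter (longest shortest path) = 6.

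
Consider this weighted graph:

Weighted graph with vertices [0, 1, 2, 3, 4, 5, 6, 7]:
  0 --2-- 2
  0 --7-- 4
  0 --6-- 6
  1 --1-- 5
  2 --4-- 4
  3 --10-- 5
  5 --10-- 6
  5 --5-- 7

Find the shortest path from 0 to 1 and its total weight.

Using Dijkstra's algorithm from vertex 0:
Shortest path: 0 -> 6 -> 5 -> 1
Total weight: 6 + 10 + 1 = 17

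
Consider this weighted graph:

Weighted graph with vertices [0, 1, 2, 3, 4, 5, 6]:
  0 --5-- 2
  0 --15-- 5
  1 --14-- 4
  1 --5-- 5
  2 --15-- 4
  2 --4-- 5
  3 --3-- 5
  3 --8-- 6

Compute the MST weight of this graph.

Applying Kruskal's algorithm (sort edges by weight, add if no cycle):
  Add (3,5) w=3
  Add (2,5) w=4
  Add (0,2) w=5
  Add (1,5) w=5
  Add (3,6) w=8
  Add (1,4) w=14
  Skip (0,5) w=15 (creates cycle)
  Skip (2,4) w=15 (creates cycle)
MST weight = 39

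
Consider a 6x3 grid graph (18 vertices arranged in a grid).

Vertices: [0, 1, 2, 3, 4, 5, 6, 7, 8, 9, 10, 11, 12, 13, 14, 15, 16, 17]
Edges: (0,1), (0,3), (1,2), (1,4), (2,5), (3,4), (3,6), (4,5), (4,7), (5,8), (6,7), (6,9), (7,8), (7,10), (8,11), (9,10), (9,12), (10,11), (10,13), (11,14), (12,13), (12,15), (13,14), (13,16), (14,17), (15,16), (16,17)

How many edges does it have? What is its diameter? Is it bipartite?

A 6x3 grid has 15 vertical edges and 12 horizontal edges.
Total edges = 15 + 12 = 27.
Diameter = (6-1) + (3-1) = 7 (corner to opposite corner).
Grid graphs are bipartite (checkerboard coloring).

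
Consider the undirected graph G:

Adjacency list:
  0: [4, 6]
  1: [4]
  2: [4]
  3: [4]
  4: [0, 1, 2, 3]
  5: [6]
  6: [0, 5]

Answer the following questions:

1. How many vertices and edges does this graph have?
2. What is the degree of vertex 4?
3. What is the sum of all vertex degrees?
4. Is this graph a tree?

Count: 7 vertices, 6 edges.
Vertex 4 has neighbors [0, 1, 2, 3], degree = 4.
Handshaking lemma: 2 * 6 = 12.
A graph is a tree iff it is connected and has exactly n-1 edges. This graph is connected (all 7 vertices in one component) and has 7-1 = 6 edges. It is a tree.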